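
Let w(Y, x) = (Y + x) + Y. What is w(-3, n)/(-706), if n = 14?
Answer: -4/353 ≈ -0.011331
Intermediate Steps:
w(Y, x) = x + 2*Y
w(-3, n)/(-706) = (14 + 2*(-3))/(-706) = (14 - 6)*(-1/706) = 8*(-1/706) = -4/353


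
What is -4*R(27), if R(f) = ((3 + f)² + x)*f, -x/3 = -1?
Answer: -97524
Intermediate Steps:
x = 3 (x = -3*(-1) = 3)
R(f) = f*(3 + (3 + f)²) (R(f) = ((3 + f)² + 3)*f = (3 + (3 + f)²)*f = f*(3 + (3 + f)²))
-4*R(27) = -108*(3 + (3 + 27)²) = -108*(3 + 30²) = -108*(3 + 900) = -108*903 = -4*24381 = -97524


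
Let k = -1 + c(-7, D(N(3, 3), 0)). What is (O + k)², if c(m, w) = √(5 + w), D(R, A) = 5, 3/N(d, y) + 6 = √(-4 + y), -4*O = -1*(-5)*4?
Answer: (6 - √10)² ≈ 8.0527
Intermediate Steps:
O = -5 (O = -(-1*(-5))*4/4 = -5*4/4 = -¼*20 = -5)
N(d, y) = 3/(-6 + √(-4 + y))
k = -1 + √10 (k = -1 + √(5 + 5) = -1 + √10 ≈ 2.1623)
(O + k)² = (-5 + (-1 + √10))² = (-6 + √10)²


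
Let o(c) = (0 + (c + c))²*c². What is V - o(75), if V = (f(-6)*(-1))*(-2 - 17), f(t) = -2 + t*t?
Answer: -126561854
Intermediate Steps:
f(t) = -2 + t²
o(c) = 4*c⁴ (o(c) = (0 + 2*c)²*c² = (2*c)²*c² = (4*c²)*c² = 4*c⁴)
V = 646 (V = ((-2 + (-6)²)*(-1))*(-2 - 17) = ((-2 + 36)*(-1))*(-19) = (34*(-1))*(-19) = -34*(-19) = 646)
V - o(75) = 646 - 4*75⁴ = 646 - 4*31640625 = 646 - 1*126562500 = 646 - 126562500 = -126561854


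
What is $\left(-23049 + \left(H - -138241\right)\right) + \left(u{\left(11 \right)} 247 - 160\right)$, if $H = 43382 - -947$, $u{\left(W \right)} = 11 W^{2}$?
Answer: $488118$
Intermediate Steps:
$H = 44329$ ($H = 43382 + 947 = 44329$)
$\left(-23049 + \left(H - -138241\right)\right) + \left(u{\left(11 \right)} 247 - 160\right) = \left(-23049 + \left(44329 - -138241\right)\right) - \left(160 - 11 \cdot 11^{2} \cdot 247\right) = \left(-23049 + \left(44329 + 138241\right)\right) - \left(160 - 11 \cdot 121 \cdot 247\right) = \left(-23049 + 182570\right) + \left(1331 \cdot 247 - 160\right) = 159521 + \left(328757 - 160\right) = 159521 + 328597 = 488118$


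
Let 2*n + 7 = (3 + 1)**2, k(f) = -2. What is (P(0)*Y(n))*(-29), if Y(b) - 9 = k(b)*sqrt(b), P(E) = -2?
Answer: 522 - 174*sqrt(2) ≈ 275.93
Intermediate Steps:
n = 9/2 (n = -7/2 + (3 + 1)**2/2 = -7/2 + (1/2)*4**2 = -7/2 + (1/2)*16 = -7/2 + 8 = 9/2 ≈ 4.5000)
Y(b) = 9 - 2*sqrt(b)
(P(0)*Y(n))*(-29) = -2*(9 - 3*sqrt(2))*(-29) = (-18 + 6*sqrt(2))*(-29) = 522 - 174*sqrt(2)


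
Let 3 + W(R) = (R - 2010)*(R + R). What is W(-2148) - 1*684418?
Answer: 17178347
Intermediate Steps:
W(R) = -3 + 2*R*(-2010 + R) (W(R) = -3 + (R - 2010)*(R + R) = -3 + (-2010 + R)*(2*R) = -3 + 2*R*(-2010 + R))
W(-2148) - 1*684418 = (-3 - 4020*(-2148) + 2*(-2148)²) - 1*684418 = (-3 + 8634960 + 2*4613904) - 684418 = (-3 + 8634960 + 9227808) - 684418 = 17862765 - 684418 = 17178347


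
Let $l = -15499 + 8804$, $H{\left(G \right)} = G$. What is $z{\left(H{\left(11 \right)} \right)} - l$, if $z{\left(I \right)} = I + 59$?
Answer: $6765$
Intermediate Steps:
$z{\left(I \right)} = 59 + I$
$l = -6695$
$z{\left(H{\left(11 \right)} \right)} - l = \left(59 + 11\right) - -6695 = 70 + 6695 = 6765$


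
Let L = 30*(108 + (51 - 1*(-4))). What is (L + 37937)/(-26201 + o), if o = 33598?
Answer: 42827/7397 ≈ 5.7898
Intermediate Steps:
L = 4890 (L = 30*(108 + (51 + 4)) = 30*(108 + 55) = 30*163 = 4890)
(L + 37937)/(-26201 + o) = (4890 + 37937)/(-26201 + 33598) = 42827/7397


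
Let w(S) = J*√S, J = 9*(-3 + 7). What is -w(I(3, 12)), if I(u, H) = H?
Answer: -72*√3 ≈ -124.71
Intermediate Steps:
J = 36 (J = 9*4 = 36)
w(S) = 36*√S
-w(I(3, 12)) = -36*√12 = -36*2*√3 = -72*√3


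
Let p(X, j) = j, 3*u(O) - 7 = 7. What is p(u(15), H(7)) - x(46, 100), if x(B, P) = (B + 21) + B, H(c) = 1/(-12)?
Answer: -1357/12 ≈ -113.08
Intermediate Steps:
H(c) = -1/12
u(O) = 14/3 (u(O) = 7/3 + (1/3)*7 = 7/3 + 7/3 = 14/3)
x(B, P) = 21 + 2*B (x(B, P) = (21 + B) + B = 21 + 2*B)
p(u(15), H(7)) - x(46, 100) = -1/12 - (21 + 2*46) = -1/12 - (21 + 92) = -1/12 - 1*113 = -1/12 - 113 = -1357/12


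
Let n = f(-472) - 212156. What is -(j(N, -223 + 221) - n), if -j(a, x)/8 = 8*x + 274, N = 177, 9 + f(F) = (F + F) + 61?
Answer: -210984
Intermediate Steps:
f(F) = 52 + 2*F (f(F) = -9 + ((F + F) + 61) = -9 + (2*F + 61) = -9 + (61 + 2*F) = 52 + 2*F)
j(a, x) = -2192 - 64*x (j(a, x) = -8*(8*x + 274) = -8*(274 + 8*x) = -2192 - 64*x)
n = -213048 (n = (52 + 2*(-472)) - 212156 = (52 - 944) - 212156 = -892 - 212156 = -213048)
-(j(N, -223 + 221) - n) = -((-2192 - 64*(-223 + 221)) - 1*(-213048)) = -((-2192 - 64*(-2)) + 213048) = -((-2192 + 128) + 213048) = -(-2064 + 213048) = -1*210984 = -210984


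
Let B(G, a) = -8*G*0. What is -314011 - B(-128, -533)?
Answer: -314011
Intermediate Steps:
B(G, a) = 0
-314011 - B(-128, -533) = -314011 - 1*0 = -314011 + 0 = -314011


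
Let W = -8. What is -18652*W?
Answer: 149216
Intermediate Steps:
-18652*W = -18652*(-8) = 149216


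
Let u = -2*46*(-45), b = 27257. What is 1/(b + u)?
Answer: 1/31397 ≈ 3.1850e-5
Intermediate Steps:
u = 4140 (u = -92*(-45) = 4140)
1/(b + u) = 1/(27257 + 4140) = 1/31397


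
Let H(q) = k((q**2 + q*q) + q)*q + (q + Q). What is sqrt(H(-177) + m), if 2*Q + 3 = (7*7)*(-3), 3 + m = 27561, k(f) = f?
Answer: 3*I*sqrt(1225759) ≈ 3321.4*I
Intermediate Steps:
m = 27558 (m = -3 + 27561 = 27558)
Q = -75 (Q = -3/2 + ((7*7)*(-3))/2 = -3/2 + (49*(-3))/2 = -3/2 + (1/2)*(-147) = -3/2 - 147/2 = -75)
H(q) = -75 + q + q*(q + 2*q**2) (H(q) = ((q**2 + q*q) + q)*q + (q - 75) = ((q**2 + q**2) + q)*q + (-75 + q) = (2*q**2 + q)*q + (-75 + q) = (q + 2*q**2)*q + (-75 + q) = q*(q + 2*q**2) + (-75 + q) = -75 + q + q*(q + 2*q**2))
sqrt(H(-177) + m) = sqrt((-75 - 177 + (-177)**2*(1 + 2*(-177))) + 27558) = sqrt((-75 - 177 + 31329*(1 - 354)) + 27558) = sqrt((-75 - 177 + 31329*(-353)) + 27558) = sqrt((-75 - 177 - 11059137) + 27558) = sqrt(-11059389 + 27558) = sqrt(-11031831) = 3*I*sqrt(1225759)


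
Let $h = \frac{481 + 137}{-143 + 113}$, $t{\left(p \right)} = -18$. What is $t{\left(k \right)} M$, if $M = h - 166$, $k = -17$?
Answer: $\frac{16794}{5} \approx 3358.8$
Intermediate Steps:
$h = - \frac{103}{5}$ ($h = \frac{618}{-30} = 618 \left(- \frac{1}{30}\right) = - \frac{103}{5} \approx -20.6$)
$M = - \frac{933}{5}$ ($M = - \frac{103}{5} - 166 = - \frac{933}{5} \approx -186.6$)
$t{\left(k \right)} M = \left(-18\right) \left(- \frac{933}{5}\right) = \frac{16794}{5}$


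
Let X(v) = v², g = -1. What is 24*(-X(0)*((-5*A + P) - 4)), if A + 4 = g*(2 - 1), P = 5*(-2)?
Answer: 0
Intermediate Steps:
P = -10
A = -5 (A = -4 - (2 - 1) = -4 - 1*1 = -4 - 1 = -5)
24*(-X(0)*((-5*A + P) - 4)) = 24*(-0²*((-5*(-5) - 10) - 4)) = 24*(-0*((25 - 10) - 4)) = 24*(-0*(15 - 4)) = 24*(-0*11) = 24*(-1*0) = 24*0 = 0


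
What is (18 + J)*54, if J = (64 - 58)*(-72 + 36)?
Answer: -10692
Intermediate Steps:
J = -216 (J = 6*(-36) = -216)
(18 + J)*54 = (18 - 216)*54 = -198*54 = -10692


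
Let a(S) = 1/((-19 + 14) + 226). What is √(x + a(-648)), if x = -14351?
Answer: I*√700916970/221 ≈ 119.8*I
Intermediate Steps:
a(S) = 1/221 (a(S) = 1/(-5 + 226) = 1/221)
√(x + a(-648)) = √(-14351 + 1/221) = √(-3171570/221) = I*√700916970/221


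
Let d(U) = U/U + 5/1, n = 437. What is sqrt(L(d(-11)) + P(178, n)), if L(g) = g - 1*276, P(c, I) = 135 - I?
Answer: 2*I*sqrt(143) ≈ 23.917*I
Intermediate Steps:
d(U) = 6 (d(U) = 1 + 5*1 = 1 + 5 = 6)
L(g) = -276 + g (L(g) = g - 276 = -276 + g)
sqrt(L(d(-11)) + P(178, n)) = sqrt((-276 + 6) + (135 - 1*437)) = sqrt(-270 + (135 - 437)) = sqrt(-270 - 302) = sqrt(-572) = 2*I*sqrt(143)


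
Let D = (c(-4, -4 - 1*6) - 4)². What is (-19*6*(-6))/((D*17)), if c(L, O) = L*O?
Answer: 19/612 ≈ 0.031046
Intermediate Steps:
D = 1296 (D = (-4*(-4 - 1*6) - 4)² = (-4*(-4 - 6) - 4)² = (-4*(-10) - 4)² = (40 - 4)² = 36² = 1296)
(-19*6*(-6))/((D*17)) = (-19*6*(-6))/((1296*17)) = -114*(-6)/22032 = 684*(1/22032) = 19/612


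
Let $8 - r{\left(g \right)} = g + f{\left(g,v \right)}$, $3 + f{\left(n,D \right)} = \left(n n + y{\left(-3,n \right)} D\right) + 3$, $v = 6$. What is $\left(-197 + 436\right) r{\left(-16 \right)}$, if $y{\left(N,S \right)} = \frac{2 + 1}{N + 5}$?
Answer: $-57599$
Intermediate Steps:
$y{\left(N,S \right)} = \frac{3}{5 + N}$
$f{\left(n,D \right)} = n^{2} + \frac{3 D}{2}$ ($f{\left(n,D \right)} = -3 + \left(\left(n n + \frac{3}{5 - 3} D\right) + 3\right) = -3 + \left(\left(n^{2} + \frac{3}{2} D\right) + 3\right) = -3 + \left(\left(n^{2} + 3 \cdot \frac{1}{2} D\right) + 3\right) = -3 + \left(\left(n^{2} + \frac{3 D}{2}\right) + 3\right) = -3 + \left(3 + n^{2} + \frac{3 D}{2}\right) = n^{2} + \frac{3 D}{2}$)
$r{\left(g \right)} = -1 - g - g^{2}$ ($r{\left(g \right)} = 8 - \left(g + \left(g^{2} + \frac{3}{2} \cdot 6\right)\right) = 8 - \left(g + \left(g^{2} + 9\right)\right) = 8 - \left(g + \left(9 + g^{2}\right)\right) = 8 - \left(9 + g + g^{2}\right) = -1 - g - g^{2}$)
$\left(-197 + 436\right) r{\left(-16 \right)} = \left(-197 + 436\right) \left(-1 - -16 - \left(-16\right)^{2}\right) = 239 \left(-1 + 16 - 256\right) = 239 \left(-241\right) = -57599$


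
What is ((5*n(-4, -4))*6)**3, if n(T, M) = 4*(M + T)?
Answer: -884736000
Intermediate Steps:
n(T, M) = 4*M + 4*T
((5*n(-4, -4))*6)**3 = ((5*(4*(-4) + 4*(-4)))*6)**3 = ((5*(-16 - 16))*6)**3 = ((5*(-32))*6)**3 = (-160*6)**3 = (-960)**3 = -884736000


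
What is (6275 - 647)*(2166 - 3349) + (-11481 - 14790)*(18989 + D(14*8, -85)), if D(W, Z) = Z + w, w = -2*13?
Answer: -502601862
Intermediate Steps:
w = -26
D(W, Z) = -26 + Z (D(W, Z) = Z - 26 = -26 + Z)
(6275 - 647)*(2166 - 3349) + (-11481 - 14790)*(18989 + D(14*8, -85)) = (6275 - 647)*(2166 - 3349) + (-11481 - 14790)*(18989 + (-26 - 85)) = 5628*(-1183) - 26271*(18989 - 111) = -6657924 - 26271*18878 = -6657924 - 495943938 = -502601862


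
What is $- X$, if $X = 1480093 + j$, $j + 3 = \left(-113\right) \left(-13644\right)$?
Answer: $-3021862$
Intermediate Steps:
$j = 1541769$ ($j = -3 - -1541772 = -3 + 1541772 = 1541769$)
$X = 3021862$ ($X = 1480093 + 1541769 = 3021862$)
$- X = \left(-1\right) 3021862 = -3021862$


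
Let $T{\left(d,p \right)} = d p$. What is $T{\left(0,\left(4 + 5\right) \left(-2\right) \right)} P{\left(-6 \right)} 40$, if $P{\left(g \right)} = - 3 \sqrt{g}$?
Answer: $0$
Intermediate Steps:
$T{\left(0,\left(4 + 5\right) \left(-2\right) \right)} P{\left(-6 \right)} 40 = 0 \left(4 + 5\right) \left(-2\right) \left(- 3 \sqrt{-6}\right) 40 = 0 \cdot 9 \left(-2\right) \left(- 3 i \sqrt{6}\right) 40 = 0 \left(-18\right) \left(- 3 i \sqrt{6}\right) 40 = 0 \left(- 3 i \sqrt{6}\right) 40 = 0 \cdot 40 = 0$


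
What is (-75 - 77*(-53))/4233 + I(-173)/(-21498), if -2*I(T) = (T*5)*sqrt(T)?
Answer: 4006/4233 - 865*I*sqrt(173)/42996 ≈ 0.94637 - 0.26461*I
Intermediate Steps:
I(T) = -5*T**(3/2)/2 (I(T) = -T*5*sqrt(T)/2 = -5*T*sqrt(T)/2 = -5*T**(3/2)/2)
(-75 - 77*(-53))/4233 + I(-173)/(-21498) = (-75 - 77*(-53))/4233 - (-865)*I*sqrt(173)/2/(-21498) = (-75 + 4081)*(1/4233) - (-865)*I*sqrt(173)/2*(-1/21498) = 4006*(1/4233) + (865*I*sqrt(173)/2)*(-1/21498) = 4006/4233 - 865*I*sqrt(173)/42996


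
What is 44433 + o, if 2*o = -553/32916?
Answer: 2925112703/65832 ≈ 44433.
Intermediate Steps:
o = -553/65832 (o = (-553/32916)/2 = (-553*1/32916)/2 = (1/2)*(-553/32916) = -553/65832 ≈ -0.0084002)
44433 + o = 44433 - 553/65832 = 2925112703/65832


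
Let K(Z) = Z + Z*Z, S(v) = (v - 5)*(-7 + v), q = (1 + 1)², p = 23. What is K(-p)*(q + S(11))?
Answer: 14168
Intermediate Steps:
q = 4 (q = 2² = 4)
S(v) = (-7 + v)*(-5 + v) (S(v) = (-5 + v)*(-7 + v) = (-7 + v)*(-5 + v))
K(Z) = Z + Z²
K(-p)*(q + S(11)) = ((-1*23)*(1 - 1*23))*(4 + (35 + 11² - 12*11)) = (-23*(1 - 23))*(4 + (35 + 121 - 132)) = (-23*(-22))*(4 + 24) = 506*28 = 14168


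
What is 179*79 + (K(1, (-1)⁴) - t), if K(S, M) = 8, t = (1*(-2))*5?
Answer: 14159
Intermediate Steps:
t = -10 (t = -2*5 = -10)
179*79 + (K(1, (-1)⁴) - t) = 179*79 + (8 - 1*(-10)) = 14141 + (8 + 10) = 14141 + 18 = 14159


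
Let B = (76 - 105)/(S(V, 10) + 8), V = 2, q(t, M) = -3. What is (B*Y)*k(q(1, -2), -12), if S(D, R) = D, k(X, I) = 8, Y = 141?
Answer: -16356/5 ≈ -3271.2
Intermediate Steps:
B = -29/10 (B = (76 - 105)/(2 + 8) = -29/10 ≈ -2.9000)
(B*Y)*k(q(1, -2), -12) = -29/10*141*8 = -4089/10*8 = -16356/5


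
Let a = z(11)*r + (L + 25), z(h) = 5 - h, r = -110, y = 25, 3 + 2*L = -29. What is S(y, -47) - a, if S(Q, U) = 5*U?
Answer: -904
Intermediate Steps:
L = -16 (L = -3/2 + (1/2)*(-29) = -3/2 - 29/2 = -16)
a = 669 (a = (5 - 1*11)*(-110) + (-16 + 25) = (5 - 11)*(-110) + 9 = -6*(-110) + 9 = 660 + 9 = 669)
S(y, -47) - a = 5*(-47) - 1*669 = -235 - 669 = -904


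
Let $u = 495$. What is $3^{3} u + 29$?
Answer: $13394$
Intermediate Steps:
$3^{3} u + 29 = 3^{3} \cdot 495 + 29 = 27 \cdot 495 + 29 = 13365 + 29 = 13394$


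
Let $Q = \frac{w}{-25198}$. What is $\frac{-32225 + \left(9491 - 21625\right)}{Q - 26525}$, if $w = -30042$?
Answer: $\frac{558879041}{334173454} \approx 1.6724$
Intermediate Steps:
$Q = \frac{15021}{12599}$ ($Q = - \frac{30042}{-25198} = \left(-30042\right) \left(- \frac{1}{25198}\right) = \frac{15021}{12599} \approx 1.1922$)
$\frac{-32225 + \left(9491 - 21625\right)}{Q - 26525} = \frac{-32225 + \left(9491 - 21625\right)}{\frac{15021}{12599} - 26525} = \frac{-32225 - 12134}{- \frac{334173454}{12599}} = \left(-44359\right) \left(- \frac{12599}{334173454}\right) = \frac{558879041}{334173454}$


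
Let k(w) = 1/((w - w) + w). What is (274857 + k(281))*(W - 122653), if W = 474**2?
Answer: 7879727836814/281 ≈ 2.8042e+10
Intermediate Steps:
W = 224676
k(w) = 1/w (k(w) = 1/(0 + w) = 1/w)
(274857 + k(281))*(W - 122653) = (274857 + 1/281)*(224676 - 122653) = (274857 + 1/281)*102023 = (77234818/281)*102023 = 7879727836814/281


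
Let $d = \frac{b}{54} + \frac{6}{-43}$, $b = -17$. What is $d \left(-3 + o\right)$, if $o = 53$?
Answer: $- \frac{26375}{1161} \approx -22.717$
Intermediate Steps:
$d = - \frac{1055}{2322}$ ($d = - \frac{17}{54} + \frac{6}{-43} = \left(-17\right) \frac{1}{54} + 6 \left(- \frac{1}{43}\right) = - \frac{17}{54} - \frac{6}{43} = - \frac{1055}{2322} \approx -0.45435$)
$d \left(-3 + o\right) = - \frac{1055 \left(-3 + 53\right)}{2322} = \left(- \frac{1055}{2322}\right) 50 = - \frac{26375}{1161}$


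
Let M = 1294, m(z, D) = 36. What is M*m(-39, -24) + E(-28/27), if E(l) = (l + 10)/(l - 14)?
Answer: 9456431/203 ≈ 46583.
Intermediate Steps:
E(l) = (10 + l)/(-14 + l)
M*m(-39, -24) + E(-28/27) = 1294*36 + (10 - 28/27)/(-14 - 28/27) = 46584 + (10 - 28*1/27)/(-14 - 28*1/27) = 46584 + (10 - 28/27)/(-14 - 28/27) = 46584 + (242/27)/(-406/27) = 46584 - 27/406*242/27 = 46584 - 121/203 = 9456431/203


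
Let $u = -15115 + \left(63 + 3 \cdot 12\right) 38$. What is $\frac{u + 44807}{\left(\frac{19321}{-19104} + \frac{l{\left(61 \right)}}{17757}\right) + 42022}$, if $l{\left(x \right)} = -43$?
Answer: $\frac{3782863773504}{4751589241849} \approx 0.79613$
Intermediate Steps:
$u = -11353$ ($u = -15115 + \left(63 + 36\right) 38 = -15115 + 99 \cdot 38 = -15115 + 3762 = -11353$)
$\frac{u + 44807}{\left(\frac{19321}{-19104} + \frac{l{\left(61 \right)}}{17757}\right) + 42022} = \frac{-11353 + 44807}{\left(\frac{19321}{-19104} - \frac{43}{17757}\right) + 42022} = \frac{33454}{\left(19321 \left(- \frac{1}{19104}\right) - \frac{43}{17757}\right) + 42022} = \frac{33454}{\left(- \frac{19321}{19104} - \frac{43}{17757}\right) + 42022} = \frac{33454}{- \frac{114634823}{113076576} + 42022} = \frac{33454}{\frac{4751589241849}{113076576}} = 33454 \cdot \frac{113076576}{4751589241849} = \frac{3782863773504}{4751589241849}$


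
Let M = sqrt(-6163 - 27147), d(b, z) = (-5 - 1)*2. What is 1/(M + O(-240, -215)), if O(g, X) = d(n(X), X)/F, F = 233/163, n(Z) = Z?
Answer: -227874/906096263 - 54289*I*sqrt(33310)/1812192526 ≈ -0.00025149 - 0.0054676*I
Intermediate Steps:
F = 233/163 (F = 233*(1/163) = 233/163 ≈ 1.4294)
d(b, z) = -12 (d(b, z) = -6*2 = -12)
O(g, X) = -1956/233 (O(g, X) = -12/233/163 = -12*163/233 = -1956/233)
M = I*sqrt(33310) (M = sqrt(-33310) = I*sqrt(33310) ≈ 182.51*I)
1/(M + O(-240, -215)) = 1/(I*sqrt(33310) - 1956/233) = 1/(-1956/233 + I*sqrt(33310))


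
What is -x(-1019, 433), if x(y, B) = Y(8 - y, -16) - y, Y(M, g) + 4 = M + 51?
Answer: -2093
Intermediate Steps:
Y(M, g) = 47 + M (Y(M, g) = -4 + (M + 51) = -4 + (51 + M) = 47 + M)
x(y, B) = 55 - 2*y (x(y, B) = (47 + (8 - y)) - y = (55 - y) - y = 55 - 2*y)
-x(-1019, 433) = -(55 - 2*(-1019)) = -(55 + 2038) = -1*2093 = -2093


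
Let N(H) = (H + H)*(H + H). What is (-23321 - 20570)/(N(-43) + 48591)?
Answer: -43891/55987 ≈ -0.78395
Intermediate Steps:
N(H) = 4*H² (N(H) = (2*H)*(2*H) = 4*H²)
(-23321 - 20570)/(N(-43) + 48591) = (-23321 - 20570)/(4*(-43)² + 48591) = -43891/(4*1849 + 48591) = -43891/(7396 + 48591) = -43891/55987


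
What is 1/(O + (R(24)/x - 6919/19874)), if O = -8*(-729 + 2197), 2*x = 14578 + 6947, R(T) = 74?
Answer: -427787850/5024086500523 ≈ -8.5147e-5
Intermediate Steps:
x = 21525/2 (x = (14578 + 6947)/2 = (1/2)*21525 = 21525/2 ≈ 10763.)
O = -11744 (O = -8*1468 = -11744)
1/(O + (R(24)/x - 6919/19874)) = 1/(-11744 + (74/(21525/2) - 6919/19874)) = 1/(-11744 + (74*(2/21525) - 6919*1/19874)) = 1/(-11744 + (148/21525 - 6919/19874)) = 1/(-11744 - 145990123/427787850) = 1/(-5024086500523/427787850) = -427787850/5024086500523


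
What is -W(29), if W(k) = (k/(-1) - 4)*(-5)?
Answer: -165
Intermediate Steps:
W(k) = 20 + 5*k (W(k) = (k*(-1) - 4)*(-5) = (-k - 4)*(-5) = (-4 - k)*(-5) = 20 + 5*k)
-W(29) = -(20 + 5*29) = -(20 + 145) = -1*165 = -165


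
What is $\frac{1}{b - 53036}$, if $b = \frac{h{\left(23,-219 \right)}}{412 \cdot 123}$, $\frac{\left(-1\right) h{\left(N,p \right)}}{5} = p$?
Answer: $- \frac{16892}{895883747} \approx -1.8855 \cdot 10^{-5}$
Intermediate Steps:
$h{\left(N,p \right)} = - 5 p$
$b = \frac{365}{16892}$ ($b = \frac{\left(-5\right) \left(-219\right)}{412 \cdot 123} = \frac{1095}{50676} = 1095 \cdot \frac{1}{50676} = \frac{365}{16892} \approx 0.021608$)
$\frac{1}{b - 53036} = \frac{1}{\frac{365}{16892} - 53036} = \frac{1}{- \frac{895883747}{16892}} = - \frac{16892}{895883747}$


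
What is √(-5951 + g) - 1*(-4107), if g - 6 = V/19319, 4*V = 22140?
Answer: 4107 + 164*I*√82492130/19319 ≈ 4107.0 + 77.102*I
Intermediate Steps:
V = 5535 (V = (¼)*22140 = 5535)
g = 121449/19319 (g = 6 + 5535/19319 = 121449/19319 ≈ 6.2865)
√(-5951 + g) - 1*(-4107) = √(-5951 + 121449/19319) - 1*(-4107) = √(-114845920/19319) + 4107 = 164*I*√82492130/19319 + 4107 = 4107 + 164*I*√82492130/19319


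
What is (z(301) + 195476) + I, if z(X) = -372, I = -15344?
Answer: 179760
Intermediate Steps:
(z(301) + 195476) + I = (-372 + 195476) - 15344 = 195104 - 15344 = 179760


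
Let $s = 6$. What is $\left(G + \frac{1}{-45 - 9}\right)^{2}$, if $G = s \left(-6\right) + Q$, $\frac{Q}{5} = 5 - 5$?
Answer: $\frac{3783025}{2916} \approx 1297.3$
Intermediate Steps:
$Q = 0$ ($Q = 5 \left(5 - 5\right) = 5 \cdot 0 = 0$)
$G = -36$ ($G = 6 \left(-6\right) + 0 = -36 + 0 = -36$)
$\left(G + \frac{1}{-45 - 9}\right)^{2} = \left(-36 + \frac{1}{-45 - 9}\right)^{2} = \left(-36 + \frac{1}{-54}\right)^{2} = \left(-36 - \frac{1}{54}\right)^{2} = \left(- \frac{1945}{54}\right)^{2} = \frac{3783025}{2916}$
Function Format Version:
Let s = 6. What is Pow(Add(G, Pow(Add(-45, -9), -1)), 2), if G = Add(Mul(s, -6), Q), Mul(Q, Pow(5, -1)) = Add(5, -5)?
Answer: Rational(3783025, 2916) ≈ 1297.3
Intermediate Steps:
Q = 0 (Q = Mul(5, Add(5, -5)) = Mul(5, 0) = 0)
G = -36 (G = Add(Mul(6, -6), 0) = Add(-36, 0) = -36)
Pow(Add(G, Pow(Add(-45, -9), -1)), 2) = Pow(Add(-36, Pow(Add(-45, -9), -1)), 2) = Pow(Add(-36, Pow(-54, -1)), 2) = Pow(Add(-36, Rational(-1, 54)), 2) = Pow(Rational(-1945, 54), 2) = Rational(3783025, 2916)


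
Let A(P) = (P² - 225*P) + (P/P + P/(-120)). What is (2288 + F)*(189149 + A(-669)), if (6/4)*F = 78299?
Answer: 2573681646653/60 ≈ 4.2895e+10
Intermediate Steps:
F = 156598/3 (F = (⅔)*78299 = 156598/3 ≈ 52199.)
A(P) = 1 + P² - 27001*P/120 (A(P) = (P² - 225*P) + (1 + P*(-1/120)) = (P² - 225*P) + (1 - P/120) = 1 + P² - 27001*P/120)
(2288 + F)*(189149 + A(-669)) = (2288 + 156598/3)*(189149 + (1 + (-669)² - 27001/120*(-669))) = 163462*(189149 + (1 + 447561 + 6021223/40))/3 = 163462*(189149 + 23923703/40)/3 = (163462/3)*(31489663/40) = 2573681646653/60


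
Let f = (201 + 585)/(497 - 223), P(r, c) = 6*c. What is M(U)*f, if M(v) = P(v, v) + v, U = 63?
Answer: 173313/137 ≈ 1265.1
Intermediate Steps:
M(v) = 7*v (M(v) = 6*v + v = 7*v)
f = 393/137 (f = 786/274 = 786*(1/274) = 393/137 ≈ 2.8686)
M(U)*f = (7*63)*(393/137) = 441*(393/137) = 173313/137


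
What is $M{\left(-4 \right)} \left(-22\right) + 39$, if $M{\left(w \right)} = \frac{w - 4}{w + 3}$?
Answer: $-137$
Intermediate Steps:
$M{\left(w \right)} = \frac{-4 + w}{3 + w}$
$M{\left(-4 \right)} \left(-22\right) + 39 = \frac{-4 - 4}{3 - 4} \left(-22\right) + 39 = \frac{1}{-1} \left(-8\right) \left(-22\right) + 39 = \left(-1\right) \left(-8\right) \left(-22\right) + 39 = 8 \left(-22\right) + 39 = -176 + 39 = -137$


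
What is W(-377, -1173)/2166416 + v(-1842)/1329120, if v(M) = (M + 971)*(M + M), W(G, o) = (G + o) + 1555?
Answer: 5570131663/2307233040 ≈ 2.4142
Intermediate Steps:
W(G, o) = 1555 + G + o
v(M) = 2*M*(971 + M) (v(M) = (971 + M)*(2*M) = 2*M*(971 + M))
W(-377, -1173)/2166416 + v(-1842)/1329120 = (1555 - 377 - 1173)/2166416 + (2*(-1842)*(971 - 1842))/1329120 = 5*(1/2166416) + (2*(-1842)*(-871))*(1/1329120) = 5/2166416 + 3208764*(1/1329120) = 5/2166416 + 20569/8520 = 5570131663/2307233040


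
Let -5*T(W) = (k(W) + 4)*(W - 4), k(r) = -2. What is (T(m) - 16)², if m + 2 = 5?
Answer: 6084/25 ≈ 243.36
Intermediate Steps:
m = 3 (m = -2 + 5 = 3)
T(W) = 8/5 - 2*W/5 (T(W) = -(-2 + 4)*(W - 4)/5 = -2*(-4 + W)/5 = -(-8 + 2*W)/5 = 8/5 - 2*W/5)
(T(m) - 16)² = ((8/5 - ⅖*3) - 16)² = ((8/5 - 6/5) - 16)² = (⅖ - 16)² = (-78/5)² = 6084/25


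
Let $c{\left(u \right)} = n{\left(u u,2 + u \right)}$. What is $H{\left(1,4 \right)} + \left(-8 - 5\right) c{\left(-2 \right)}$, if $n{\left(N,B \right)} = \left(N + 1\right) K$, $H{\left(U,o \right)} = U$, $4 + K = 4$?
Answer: $1$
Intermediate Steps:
$K = 0$ ($K = -4 + 4 = 0$)
$n{\left(N,B \right)} = 0$ ($n{\left(N,B \right)} = \left(N + 1\right) 0 = \left(1 + N\right) 0 = 0$)
$c{\left(u \right)} = 0$
$H{\left(1,4 \right)} + \left(-8 - 5\right) c{\left(-2 \right)} = 1 + \left(-8 - 5\right) 0 = 1 - 0 = 1 + 0 = 1$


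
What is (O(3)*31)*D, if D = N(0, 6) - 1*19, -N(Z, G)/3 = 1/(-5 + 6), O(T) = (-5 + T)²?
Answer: -2728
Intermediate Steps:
N(Z, G) = -3 (N(Z, G) = -3/(-5 + 6) = -3/1 = -3*1 = -3)
D = -22 (D = -3 - 1*19 = -3 - 19 = -22)
(O(3)*31)*D = ((-5 + 3)²*31)*(-22) = ((-2)²*31)*(-22) = (4*31)*(-22) = 124*(-22) = -2728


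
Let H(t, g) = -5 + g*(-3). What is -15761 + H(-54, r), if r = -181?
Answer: -15223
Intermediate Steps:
H(t, g) = -5 - 3*g
-15761 + H(-54, r) = -15761 + (-5 - 3*(-181)) = -15761 + (-5 + 543) = -15761 + 538 = -15223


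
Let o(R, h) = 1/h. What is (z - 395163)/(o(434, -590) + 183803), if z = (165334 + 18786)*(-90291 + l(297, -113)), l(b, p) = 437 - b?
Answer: -9793408396970/108443769 ≈ -90309.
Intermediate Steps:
z = -16598602120 (z = (165334 + 18786)*(-90291 + (437 - 1*297)) = 184120*(-90291 + (437 - 297)) = 184120*(-90291 + 140) = 184120*(-90151) = -16598602120)
(z - 395163)/(o(434, -590) + 183803) = (-16598602120 - 395163)/(1/(-590) + 183803) = -16598997283/(-1/590 + 183803) = -16598997283/108443769/590 = -16598997283*590/108443769 = -9793408396970/108443769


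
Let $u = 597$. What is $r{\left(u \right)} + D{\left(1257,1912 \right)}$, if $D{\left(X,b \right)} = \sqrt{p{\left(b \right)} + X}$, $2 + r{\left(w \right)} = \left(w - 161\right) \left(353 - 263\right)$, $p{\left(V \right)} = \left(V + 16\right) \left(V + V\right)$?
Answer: $39238 + \sqrt{7373929} \approx 41954.0$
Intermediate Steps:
$p{\left(V \right)} = 2 V \left(16 + V\right)$ ($p{\left(V \right)} = \left(16 + V\right) 2 V = 2 V \left(16 + V\right)$)
$r{\left(w \right)} = -14492 + 90 w$ ($r{\left(w \right)} = -2 + \left(w - 161\right) \left(353 - 263\right) = -2 + \left(-161 + w\right) 90 = -2 + \left(-14490 + 90 w\right) = -14492 + 90 w$)
$D{\left(X,b \right)} = \sqrt{X + 2 b \left(16 + b\right)}$ ($D{\left(X,b \right)} = \sqrt{2 b \left(16 + b\right) + X} = \sqrt{X + 2 b \left(16 + b\right)}$)
$r{\left(u \right)} + D{\left(1257,1912 \right)} = \left(-14492 + 90 \cdot 597\right) + \sqrt{1257 + 2 \cdot 1912 \left(16 + 1912\right)} = \left(-14492 + 53730\right) + \sqrt{1257 + 2 \cdot 1912 \cdot 1928} = 39238 + \sqrt{1257 + 7372672} = 39238 + \sqrt{7373929}$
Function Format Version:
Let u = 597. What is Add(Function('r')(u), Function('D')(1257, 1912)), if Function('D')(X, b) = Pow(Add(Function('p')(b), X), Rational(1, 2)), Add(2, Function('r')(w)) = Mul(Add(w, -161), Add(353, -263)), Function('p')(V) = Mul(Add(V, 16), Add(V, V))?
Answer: Add(39238, Pow(7373929, Rational(1, 2))) ≈ 41954.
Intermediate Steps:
Function('p')(V) = Mul(2, V, Add(16, V)) (Function('p')(V) = Mul(Add(16, V), Mul(2, V)) = Mul(2, V, Add(16, V)))
Function('r')(w) = Add(-14492, Mul(90, w)) (Function('r')(w) = Add(-2, Mul(Add(w, -161), Add(353, -263))) = Add(-2, Mul(Add(-161, w), 90)) = Add(-2, Add(-14490, Mul(90, w))) = Add(-14492, Mul(90, w)))
Function('D')(X, b) = Pow(Add(X, Mul(2, b, Add(16, b))), Rational(1, 2)) (Function('D')(X, b) = Pow(Add(Mul(2, b, Add(16, b)), X), Rational(1, 2)) = Pow(Add(X, Mul(2, b, Add(16, b))), Rational(1, 2)))
Add(Function('r')(u), Function('D')(1257, 1912)) = Add(Add(-14492, Mul(90, 597)), Pow(Add(1257, Mul(2, 1912, Add(16, 1912))), Rational(1, 2))) = Add(Add(-14492, 53730), Pow(Add(1257, Mul(2, 1912, 1928)), Rational(1, 2))) = Add(39238, Pow(Add(1257, 7372672), Rational(1, 2))) = Add(39238, Pow(7373929, Rational(1, 2)))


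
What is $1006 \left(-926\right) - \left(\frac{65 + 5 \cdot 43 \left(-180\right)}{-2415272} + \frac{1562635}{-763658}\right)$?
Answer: $- \frac{859098533380233883}{922220892488} \approx -9.3155 \cdot 10^{5}$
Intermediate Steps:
$1006 \left(-926\right) - \left(\frac{65 + 5 \cdot 43 \left(-180\right)}{-2415272} + \frac{1562635}{-763658}\right) = -931556 - \left(\left(65 + 215 \left(-180\right)\right) \left(- \frac{1}{2415272}\right) + 1562635 \left(- \frac{1}{763658}\right)\right) = -931556 - \left(\left(65 - 38700\right) \left(- \frac{1}{2415272}\right) - \frac{1562635}{763658}\right) = -931556 - \left(\left(-38635\right) \left(- \frac{1}{2415272}\right) - \frac{1562635}{763658}\right) = -931556 - \left(\frac{38635}{2415272} - \frac{1562635}{763658}\right) = -931556 - - \frac{1872342317445}{922220892488} = -931556 + \frac{1872342317445}{922220892488} = - \frac{859098533380233883}{922220892488}$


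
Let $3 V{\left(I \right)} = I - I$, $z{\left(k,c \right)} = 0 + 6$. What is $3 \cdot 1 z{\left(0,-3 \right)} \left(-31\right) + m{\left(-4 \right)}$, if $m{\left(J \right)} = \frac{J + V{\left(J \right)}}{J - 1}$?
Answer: $- \frac{2786}{5} \approx -557.2$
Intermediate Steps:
$z{\left(k,c \right)} = 6$
$V{\left(I \right)} = 0$ ($V{\left(I \right)} = \frac{I - I}{3} = \frac{1}{3} \cdot 0 = 0$)
$m{\left(J \right)} = \frac{J}{-1 + J}$ ($m{\left(J \right)} = \frac{J + 0}{J - 1} = \frac{J}{-1 + J}$)
$3 \cdot 1 z{\left(0,-3 \right)} \left(-31\right) + m{\left(-4 \right)} = 3 \cdot 1 \cdot 6 \left(-31\right) - \frac{4}{-1 - 4} = 3 \cdot 6 \left(-31\right) - \frac{4}{-5} = 18 \left(-31\right) - - \frac{4}{5} = -558 + \frac{4}{5} = - \frac{2786}{5}$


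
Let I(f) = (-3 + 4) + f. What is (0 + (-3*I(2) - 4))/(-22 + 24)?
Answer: -13/2 ≈ -6.5000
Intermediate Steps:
I(f) = 1 + f
(0 + (-3*I(2) - 4))/(-22 + 24) = (0 + (-3*(1 + 2) - 4))/(-22 + 24) = (0 + (-3*3 - 4))/2 = (0 + (-9 - 4))/2 = (0 - 13)/2 = (½)*(-13) = -13/2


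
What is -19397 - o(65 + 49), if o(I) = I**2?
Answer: -32393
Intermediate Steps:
-19397 - o(65 + 49) = -19397 - (65 + 49)**2 = -19397 - 1*114**2 = -19397 - 1*12996 = -19397 - 12996 = -32393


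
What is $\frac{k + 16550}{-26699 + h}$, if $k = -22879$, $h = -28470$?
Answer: $\frac{6329}{55169} \approx 0.11472$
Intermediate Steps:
$\frac{k + 16550}{-26699 + h} = \frac{-22879 + 16550}{-26699 - 28470} = - \frac{6329}{-55169} = \left(-6329\right) \left(- \frac{1}{55169}\right) = \frac{6329}{55169}$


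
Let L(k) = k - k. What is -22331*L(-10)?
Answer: 0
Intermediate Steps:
L(k) = 0
-22331*L(-10) = -22331*0 = 0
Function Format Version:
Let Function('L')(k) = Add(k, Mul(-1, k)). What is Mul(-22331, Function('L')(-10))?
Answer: 0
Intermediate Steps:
Function('L')(k) = 0
Mul(-22331, Function('L')(-10)) = Mul(-22331, 0) = 0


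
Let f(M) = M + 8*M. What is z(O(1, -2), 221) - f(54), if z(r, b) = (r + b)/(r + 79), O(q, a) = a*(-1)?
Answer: -39143/81 ≈ -483.25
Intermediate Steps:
O(q, a) = -a
f(M) = 9*M
z(r, b) = (b + r)/(79 + r)
z(O(1, -2), 221) - f(54) = (221 - 1*(-2))/(79 - 1*(-2)) - 9*54 = (221 + 2)/(79 + 2) - 1*486 = 223/81 - 486 = -39143/81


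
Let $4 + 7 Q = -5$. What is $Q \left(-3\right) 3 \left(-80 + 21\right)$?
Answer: $- \frac{4779}{7} \approx -682.71$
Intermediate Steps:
$Q = - \frac{9}{7}$ ($Q = - \frac{4}{7} + \frac{1}{7} \left(-5\right) = - \frac{4}{7} - \frac{5}{7} = - \frac{9}{7} \approx -1.2857$)
$Q \left(-3\right) 3 \left(-80 + 21\right) = \left(- \frac{9}{7}\right) \left(-3\right) 3 \left(-80 + 21\right) = \frac{27}{7} \cdot 3 \left(-59\right) = \frac{81}{7} \left(-59\right) = - \frac{4779}{7}$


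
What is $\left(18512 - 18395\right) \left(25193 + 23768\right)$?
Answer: $5728437$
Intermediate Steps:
$\left(18512 - 18395\right) \left(25193 + 23768\right) = 117 \cdot 48961 = 5728437$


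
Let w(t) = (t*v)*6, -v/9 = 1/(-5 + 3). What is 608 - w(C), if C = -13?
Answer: 959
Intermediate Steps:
v = 9/2 (v = -9/(-5 + 3) = -9/(-2) = -9*(-½) = 9/2 ≈ 4.5000)
w(t) = 27*t (w(t) = (t*(9/2))*6 = (9*t/2)*6 = 27*t)
608 - w(C) = 608 - 27*(-13) = 608 - 1*(-351) = 608 + 351 = 959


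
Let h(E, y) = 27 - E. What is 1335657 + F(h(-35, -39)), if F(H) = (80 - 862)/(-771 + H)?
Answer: 946981595/709 ≈ 1.3357e+6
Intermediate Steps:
F(H) = -782/(-771 + H)
1335657 + F(h(-35, -39)) = 1335657 - 782/(-771 + (27 - 1*(-35))) = 1335657 - 782/(-771 + (27 + 35)) = 1335657 - 782/(-771 + 62) = 1335657 - 782/(-709) = 1335657 - 782*(-1/709) = 1335657 + 782/709 = 946981595/709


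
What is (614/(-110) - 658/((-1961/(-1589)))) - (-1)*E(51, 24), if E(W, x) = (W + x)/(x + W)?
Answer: -58000082/107855 ≈ -537.76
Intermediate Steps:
E(W, x) = 1 (E(W, x) = (W + x)/(W + x) = 1)
(614/(-110) - 658/((-1961/(-1589)))) - (-1)*E(51, 24) = (614/(-110) - 658/((-1961/(-1589)))) - (-1) = (614*(-1/110) - 658/((-1961*(-1/1589)))) - 1*(-1) = (-307/55 - 658/1961/1589) + 1 = (-307/55 - 658*1589/1961) + 1 = (-307/55 - 1045562/1961) + 1 = -58107937/107855 + 1 = -58000082/107855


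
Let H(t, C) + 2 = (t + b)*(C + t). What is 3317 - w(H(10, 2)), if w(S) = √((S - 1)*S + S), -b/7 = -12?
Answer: 2191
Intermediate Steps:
b = 84 (b = -7*(-12) = 84)
H(t, C) = -2 + (84 + t)*(C + t) (H(t, C) = -2 + (t + 84)*(C + t) = -2 + (84 + t)*(C + t))
w(S) = √(S + S*(-1 + S)) (w(S) = √((-1 + S)*S + S) = √(S*(-1 + S) + S) = √(S + S*(-1 + S)))
3317 - w(H(10, 2)) = 3317 - √((-2 + 10² + 84*2 + 84*10 + 2*10)²) = 3317 - √((-2 + 100 + 168 + 840 + 20)²) = 3317 - √(1126²) = 3317 - √1267876 = 3317 - 1*1126 = 3317 - 1126 = 2191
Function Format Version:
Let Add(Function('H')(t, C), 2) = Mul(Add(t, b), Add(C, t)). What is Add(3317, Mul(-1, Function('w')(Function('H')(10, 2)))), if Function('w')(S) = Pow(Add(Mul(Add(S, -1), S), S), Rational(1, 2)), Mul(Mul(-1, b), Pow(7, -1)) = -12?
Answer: 2191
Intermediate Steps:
b = 84 (b = Mul(-7, -12) = 84)
Function('H')(t, C) = Add(-2, Mul(Add(84, t), Add(C, t))) (Function('H')(t, C) = Add(-2, Mul(Add(t, 84), Add(C, t))) = Add(-2, Mul(Add(84, t), Add(C, t))))
Function('w')(S) = Pow(Add(S, Mul(S, Add(-1, S))), Rational(1, 2)) (Function('w')(S) = Pow(Add(Mul(Add(-1, S), S), S), Rational(1, 2)) = Pow(Add(Mul(S, Add(-1, S)), S), Rational(1, 2)) = Pow(Add(S, Mul(S, Add(-1, S))), Rational(1, 2)))
Add(3317, Mul(-1, Function('w')(Function('H')(10, 2)))) = Add(3317, Mul(-1, Pow(Pow(Add(-2, Pow(10, 2), Mul(84, 2), Mul(84, 10), Mul(2, 10)), 2), Rational(1, 2)))) = Add(3317, Mul(-1, Pow(Pow(Add(-2, 100, 168, 840, 20), 2), Rational(1, 2)))) = Add(3317, Mul(-1, Pow(Pow(1126, 2), Rational(1, 2)))) = Add(3317, Mul(-1, Pow(1267876, Rational(1, 2)))) = Add(3317, Mul(-1, 1126)) = Add(3317, -1126) = 2191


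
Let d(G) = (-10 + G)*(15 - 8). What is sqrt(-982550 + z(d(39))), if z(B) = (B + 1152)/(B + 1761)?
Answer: I*sqrt(947495880895)/982 ≈ 991.24*I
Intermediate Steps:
d(G) = -70 + 7*G (d(G) = (-10 + G)*7 = -70 + 7*G)
z(B) = (1152 + B)/(1761 + B)
sqrt(-982550 + z(d(39))) = sqrt(-982550 + (1152 + (-70 + 7*39))/(1761 + (-70 + 7*39))) = sqrt(-982550 + (1152 + (-70 + 273))/(1761 + (-70 + 273))) = sqrt(-982550 + (1152 + 203)/(1761 + 203)) = sqrt(-982550 + 1355/1964) = sqrt(-1929726845/1964) = I*sqrt(947495880895)/982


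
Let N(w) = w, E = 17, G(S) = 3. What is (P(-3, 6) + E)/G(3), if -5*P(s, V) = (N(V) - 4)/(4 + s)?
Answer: 83/15 ≈ 5.5333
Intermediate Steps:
P(s, V) = -(-4 + V)/(5*(4 + s)) (P(s, V) = -(V - 4)/(5*(4 + s)) = -(-4 + V)/(5*(4 + s)))
(P(-3, 6) + E)/G(3) = ((4 - 1*6)/(5*(4 - 3)) + 17)/3 = ((⅕)*(4 - 6)/1 + 17)/3 = ((⅕)*1*(-2) + 17)/3 = (-⅖ + 17)/3 = (⅓)*(83/5) = 83/15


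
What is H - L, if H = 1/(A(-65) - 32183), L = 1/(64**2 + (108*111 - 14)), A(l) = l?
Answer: -24159/259112680 ≈ -9.3237e-5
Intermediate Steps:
L = 1/16070 (L = 1/(4096 + (11988 - 14)) = 1/(4096 + 11974) = 1/16070 ≈ 6.2228e-5)
H = -1/32248 (H = 1/(-65 - 32183) = 1/(-32248) = -1/32248 ≈ -3.1010e-5)
H - L = -1/32248 - 1*1/16070 = -1/32248 - 1/16070 = -24159/259112680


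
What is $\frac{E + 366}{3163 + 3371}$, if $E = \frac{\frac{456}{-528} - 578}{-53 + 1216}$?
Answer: $\frac{3117247}{55726308} \approx 0.055939$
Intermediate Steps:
$E = - \frac{12735}{25586}$ ($E = \frac{456 \left(- \frac{1}{528}\right) - 578}{1163} = \left(- \frac{19}{22} - 578\right) \frac{1}{1163} = \left(- \frac{12735}{22}\right) \frac{1}{1163} = - \frac{12735}{25586} \approx -0.49773$)
$\frac{E + 366}{3163 + 3371} = \frac{- \frac{12735}{25586} + 366}{3163 + 3371} = \frac{9351741}{25586 \cdot 6534} = \frac{9351741}{25586} \cdot \frac{1}{6534} = \frac{3117247}{55726308}$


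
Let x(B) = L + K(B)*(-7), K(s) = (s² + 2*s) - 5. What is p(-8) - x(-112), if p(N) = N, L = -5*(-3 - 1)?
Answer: 86177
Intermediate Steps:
L = 20 (L = -5*(-4) = 20)
K(s) = -5 + s² + 2*s
x(B) = 55 - 14*B - 7*B² (x(B) = 20 + (-5 + B² + 2*B)*(-7) = 20 + (35 - 14*B - 7*B²) = 55 - 14*B - 7*B²)
p(-8) - x(-112) = -8 - (55 - 14*(-112) - 7*(-112)²) = -8 - (55 + 1568 - 7*12544) = -8 - (55 + 1568 - 87808) = -8 - 1*(-86185) = -8 + 86185 = 86177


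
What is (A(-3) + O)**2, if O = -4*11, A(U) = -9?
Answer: 2809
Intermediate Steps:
O = -44
(A(-3) + O)**2 = (-9 - 44)**2 = (-53)**2 = 2809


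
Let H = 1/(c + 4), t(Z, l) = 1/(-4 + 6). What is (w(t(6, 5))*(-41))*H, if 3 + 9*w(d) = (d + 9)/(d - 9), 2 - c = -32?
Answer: 1435/2907 ≈ 0.49364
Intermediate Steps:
c = 34 (c = 2 - 1*(-32) = 2 + 32 = 34)
t(Z, l) = ½ (t(Z, l) = 1/2 = ½)
H = 1/38 (H = 1/(34 + 4) = 1/38 ≈ 0.026316)
w(d) = -⅓ + (9 + d)/(9*(-9 + d)) (w(d) = -⅓ + ((d + 9)/(d - 9))/9 = -⅓ + ((9 + d)/(-9 + d))/9 = -⅓ + (9 + d)/(9*(-9 + d)))
(w(t(6, 5))*(-41))*H = ((2*(18 - 1*½)/(9*(-9 + ½)))*(-41))*(1/38) = ((2*(18 - ½)/(9*(-17/2)))*(-41))*(1/38) = (((2/9)*(-2/17)*(35/2))*(-41))*(1/38) = -70/153*(-41)*(1/38) = (2870/153)*(1/38) = 1435/2907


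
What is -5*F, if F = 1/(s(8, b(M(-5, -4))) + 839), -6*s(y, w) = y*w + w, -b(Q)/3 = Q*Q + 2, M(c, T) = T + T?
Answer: -5/1136 ≈ -0.0044014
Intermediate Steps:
M(c, T) = 2*T
b(Q) = -6 - 3*Q² (b(Q) = -3*(Q*Q + 2) = -3*(Q² + 2) = -3*(2 + Q²) = -6 - 3*Q²)
s(y, w) = -w/6 - w*y/6 (s(y, w) = -(y*w + w)/6 = -(w*y + w)/6 = -(w + w*y)/6 = -w/6 - w*y/6)
F = 1/1136 (F = 1/(-(-6 - 3*(2*(-4))²)*(1 + 8)/6 + 839) = 1/(-⅙*(-6 - 3*(-8)²)*9 + 839) = 1/(-⅙*(-6 - 3*64)*9 + 839) = 1/(-⅙*(-6 - 192)*9 + 839) = 1/(-⅙*(-198)*9 + 839) = 1/(297 + 839) = 1/1136 ≈ 0.00088028)
-5*F = -5*1/1136 = -5/1136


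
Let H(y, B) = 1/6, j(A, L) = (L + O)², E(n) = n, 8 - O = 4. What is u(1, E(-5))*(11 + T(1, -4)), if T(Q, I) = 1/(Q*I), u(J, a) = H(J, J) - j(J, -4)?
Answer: 43/24 ≈ 1.7917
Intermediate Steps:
O = 4 (O = 8 - 1*4 = 8 - 4 = 4)
j(A, L) = (4 + L)² (j(A, L) = (L + 4)² = (4 + L)²)
H(y, B) = ⅙
u(J, a) = ⅙ (u(J, a) = ⅙ - (4 - 4)² = ⅙ - 1*0² = ⅙ - 1*0 = ⅙ + 0 = ⅙)
T(Q, I) = 1/(I*Q)
u(1, E(-5))*(11 + T(1, -4)) = (11 + 1/(-4*1))/6 = (11 - ¼*1)/6 = (11 - ¼)/6 = (⅙)*(43/4) = 43/24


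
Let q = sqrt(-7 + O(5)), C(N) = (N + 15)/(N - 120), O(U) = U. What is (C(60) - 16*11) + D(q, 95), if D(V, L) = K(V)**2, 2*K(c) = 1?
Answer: -177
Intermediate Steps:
K(c) = 1/2 (K(c) = (1/2)*1 = 1/2)
C(N) = (15 + N)/(-120 + N)
q = I*sqrt(2) (q = sqrt(-7 + 5) = sqrt(-2) = I*sqrt(2) ≈ 1.4142*I)
D(V, L) = 1/4 (D(V, L) = (1/2)**2 = 1/4)
(C(60) - 16*11) + D(q, 95) = ((15 + 60)/(-120 + 60) - 16*11) + 1/4 = (75/(-60) - 176) + 1/4 = (-1/60*75 - 176) + 1/4 = (-5/4 - 176) + 1/4 = -709/4 + 1/4 = -177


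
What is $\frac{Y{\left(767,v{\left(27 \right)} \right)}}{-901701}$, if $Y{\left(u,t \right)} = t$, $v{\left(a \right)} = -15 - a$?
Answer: $\frac{14}{300567} \approx 4.6579 \cdot 10^{-5}$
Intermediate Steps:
$\frac{Y{\left(767,v{\left(27 \right)} \right)}}{-901701} = \frac{-15 - 27}{-901701} = \left(-15 - 27\right) \left(- \frac{1}{901701}\right) = \left(-42\right) \left(- \frac{1}{901701}\right) = \frac{14}{300567}$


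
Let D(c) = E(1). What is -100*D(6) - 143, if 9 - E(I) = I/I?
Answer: -943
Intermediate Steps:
E(I) = 8 (E(I) = 9 - I/I = 9 - 1*1 = 9 - 1 = 8)
D(c) = 8
-100*D(6) - 143 = -100*8 - 143 = -800 - 143 = -943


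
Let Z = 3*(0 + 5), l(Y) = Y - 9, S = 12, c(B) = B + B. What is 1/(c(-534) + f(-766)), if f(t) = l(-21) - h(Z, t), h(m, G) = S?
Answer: -1/1110 ≈ -0.00090090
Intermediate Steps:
c(B) = 2*B
l(Y) = -9 + Y
Z = 15 (Z = 3*5 = 15)
h(m, G) = 12
f(t) = -42 (f(t) = (-9 - 21) - 1*12 = -30 - 12 = -42)
1/(c(-534) + f(-766)) = 1/(2*(-534) - 42) = 1/(-1068 - 42) = 1/(-1110) = -1/1110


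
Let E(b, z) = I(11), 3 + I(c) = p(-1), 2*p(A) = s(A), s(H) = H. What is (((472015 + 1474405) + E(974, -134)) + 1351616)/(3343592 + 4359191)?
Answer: 6596065/15405566 ≈ 0.42816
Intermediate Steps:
p(A) = A/2
I(c) = -7/2 (I(c) = -3 + (1/2)*(-1) = -3 - 1/2 = -7/2)
E(b, z) = -7/2
(((472015 + 1474405) + E(974, -134)) + 1351616)/(3343592 + 4359191) = (((472015 + 1474405) - 7/2) + 1351616)/(3343592 + 4359191) = ((1946420 - 7/2) + 1351616)/7702783 = (3892833/2 + 1351616)*(1/7702783) = (6596065/2)*(1/7702783) = 6596065/15405566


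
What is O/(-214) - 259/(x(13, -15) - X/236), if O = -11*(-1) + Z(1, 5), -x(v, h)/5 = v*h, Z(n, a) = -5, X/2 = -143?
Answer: -3615713/12325651 ≈ -0.29335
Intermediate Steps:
X = -286 (X = 2*(-143) = -286)
x(v, h) = -5*h*v (x(v, h) = -5*v*h = -5*h*v)
O = 6 (O = -11*(-1) - 5 = 11 - 5 = 6)
O/(-214) - 259/(x(13, -15) - X/236) = 6/(-214) - 259/(-5*(-15)*13 - (-286)/236) = 6*(-1/214) - 259/(975 - (-286)/236) = -3/107 - 259/(975 - 1*(-143/118)) = -3/107 - 259/(975 + 143/118) = -3/107 - 259/115193/118 = -3/107 - 259*118/115193 = -3/107 - 30562/115193 = -3615713/12325651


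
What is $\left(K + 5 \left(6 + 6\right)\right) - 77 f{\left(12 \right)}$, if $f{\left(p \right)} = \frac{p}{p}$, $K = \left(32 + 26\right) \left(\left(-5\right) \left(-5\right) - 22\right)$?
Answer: $157$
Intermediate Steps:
$K = 174$ ($K = 58 \left(25 - 22\right) = 58 \cdot 3 = 174$)
$f{\left(p \right)} = 1$
$\left(K + 5 \left(6 + 6\right)\right) - 77 f{\left(12 \right)} = \left(174 + 5 \left(6 + 6\right)\right) - 77 = \left(174 + 5 \cdot 12\right) - 77 = \left(174 + 60\right) - 77 = 234 - 77 = 157$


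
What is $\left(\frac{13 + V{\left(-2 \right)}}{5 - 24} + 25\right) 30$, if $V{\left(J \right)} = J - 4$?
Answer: $\frac{14040}{19} \approx 738.95$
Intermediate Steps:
$V{\left(J \right)} = -4 + J$
$\left(\frac{13 + V{\left(-2 \right)}}{5 - 24} + 25\right) 30 = \left(\frac{13 - 6}{5 - 24} + 25\right) 30 = \left(\frac{13 - 6}{-19} + 25\right) 30 = \left(7 \left(- \frac{1}{19}\right) + 25\right) 30 = \left(- \frac{7}{19} + 25\right) 30 = \frac{468}{19} \cdot 30 = \frac{14040}{19}$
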